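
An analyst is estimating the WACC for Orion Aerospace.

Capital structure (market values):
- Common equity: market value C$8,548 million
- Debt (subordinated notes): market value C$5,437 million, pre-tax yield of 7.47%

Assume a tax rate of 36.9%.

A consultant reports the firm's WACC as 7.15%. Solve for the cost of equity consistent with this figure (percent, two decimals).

Total capital V = 8548 + 5437 = 13985.
Equity weight = 8548/13985 = 0.6112.
Subordinated notes weight = 5437/13985 = 0.3888.
Debt contribution = 0.3888 × 7.47% × (1 − 36.9%) = 1.8325%.
Required equity contribution = 7.15% − 1.8325% = 5.3175%.
Re = 5.3175% / 0.6112 = 8.6997%.

8.70%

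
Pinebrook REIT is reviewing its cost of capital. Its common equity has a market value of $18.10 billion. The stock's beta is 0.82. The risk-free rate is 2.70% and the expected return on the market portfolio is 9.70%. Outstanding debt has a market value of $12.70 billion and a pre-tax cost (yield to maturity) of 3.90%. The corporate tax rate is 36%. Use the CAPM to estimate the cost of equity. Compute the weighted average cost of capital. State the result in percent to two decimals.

5.99%

Market risk premium = 9.7% − 2.7% = 7.0%.
Cost of equity via CAPM: Re = 2.7% + 0.82 × 7.0% = 8.4400%.
Total capital V = 18.1 + 12.7 = 30.8.
Equity: weight = 18.1/30.8 = 0.5877; cost = 8.44%.
Debt: weight = 12.7/30.8 = 0.4123; after-tax cost = 3.9% × (1 − 36%) = 2.4960%.
WACC = 0.5877 × 8.4400% + 0.4123 × 2.4960% = 5.9891%.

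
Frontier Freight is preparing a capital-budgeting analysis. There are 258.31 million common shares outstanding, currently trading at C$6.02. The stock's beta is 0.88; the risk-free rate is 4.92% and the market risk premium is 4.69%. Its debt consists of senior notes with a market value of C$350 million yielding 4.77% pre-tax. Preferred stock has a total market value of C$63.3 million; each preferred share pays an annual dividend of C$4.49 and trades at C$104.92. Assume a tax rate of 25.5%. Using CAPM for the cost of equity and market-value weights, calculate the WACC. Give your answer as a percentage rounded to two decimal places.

Cost of equity via CAPM: Re = 4.92% + 0.88 × 4.69% = 9.0472%.
Cost of preferred: Rp = 4.49 / 104.92 = 4.2795%.
Market value of equity E = 6.02 × 258.31m = 1555.0262m.
Total capital V = 1555.0262 + 63.3 + 350 = 1968.3262.
Equity: weight = 1555.0262/1968.3262 = 0.7900; cost = 9.0472%.
Preferred: weight = 63.3/1968.3262 = 0.0322; cost = 4.2795%.
Senior notes: weight = 350/1968.3262 = 0.1778; after-tax cost = 4.77% × (1 − 25.5%) = 3.5536%.
WACC = 0.7900 × 9.0472% + 0.0322 × 4.2795% + 0.1778 × 3.5536% = 7.9170%.

7.92%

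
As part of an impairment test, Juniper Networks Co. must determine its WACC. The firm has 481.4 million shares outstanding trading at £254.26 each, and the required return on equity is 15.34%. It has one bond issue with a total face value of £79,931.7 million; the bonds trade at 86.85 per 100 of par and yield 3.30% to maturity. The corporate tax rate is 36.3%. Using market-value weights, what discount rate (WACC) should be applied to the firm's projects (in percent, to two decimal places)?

Market value of equity E = 254.26 × 481.4m = 122400.764m. Market value of debt D = 79931.7m × 86.85/100 = 69420.68145m.
Total capital V = 122400.764 + 69420.68145 = 191821.44545.
Equity: weight = 122400.764/191821.44545 = 0.6381; cost = 15.34%.
Bonds outstanding: weight = 69420.68145/191821.44545 = 0.3619; after-tax cost = 3.3% × (1 − 36.3%) = 2.1021%.
WACC = 0.6381 × 15.3400% + 0.3619 × 2.1021% = 10.5492%.

10.55%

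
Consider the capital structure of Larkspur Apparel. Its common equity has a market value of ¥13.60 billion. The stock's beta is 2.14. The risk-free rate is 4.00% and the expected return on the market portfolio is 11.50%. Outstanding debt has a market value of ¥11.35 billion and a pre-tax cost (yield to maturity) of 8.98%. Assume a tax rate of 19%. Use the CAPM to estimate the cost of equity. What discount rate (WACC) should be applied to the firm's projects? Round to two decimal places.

Market risk premium = 11.5% − 4.0% = 7.5%.
Cost of equity via CAPM: Re = 4.0% + 2.14 × 7.5% = 20.0500%.
Total capital V = 13.6 + 11.35 = 24.95.
Equity: weight = 13.6/24.95 = 0.5451; cost = 20.05%.
Debt: weight = 11.35/24.95 = 0.4549; after-tax cost = 8.98% × (1 − 19%) = 7.2738%.
WACC = 0.5451 × 20.0500% + 0.4549 × 7.2738% = 14.2380%.

14.24%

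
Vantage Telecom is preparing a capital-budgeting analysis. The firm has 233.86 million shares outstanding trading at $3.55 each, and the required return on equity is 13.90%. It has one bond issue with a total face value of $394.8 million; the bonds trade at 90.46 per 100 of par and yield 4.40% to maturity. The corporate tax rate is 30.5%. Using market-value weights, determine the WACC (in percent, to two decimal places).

10.64%

Market value of equity E = 3.55 × 233.86m = 830.203m. Market value of debt D = 394.8m × 90.46/100 = 357.13608m.
Total capital V = 830.203 + 357.13608 = 1187.33908.
Equity: weight = 830.203/1187.33908 = 0.6992; cost = 13.9%.
Bonds outstanding: weight = 357.13608/1187.33908 = 0.3008; after-tax cost = 4.4% × (1 − 30.5%) = 3.0580%.
WACC = 0.6992 × 13.9000% + 0.3008 × 3.0580% = 10.6389%.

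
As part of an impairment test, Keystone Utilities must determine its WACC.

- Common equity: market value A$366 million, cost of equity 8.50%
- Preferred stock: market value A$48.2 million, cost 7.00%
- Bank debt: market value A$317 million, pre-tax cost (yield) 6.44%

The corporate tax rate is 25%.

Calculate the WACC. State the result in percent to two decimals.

Total capital V = 366 + 48.2 + 317 = 731.2.
Equity: weight = 366/731.2 = 0.5005; cost = 8.5%.
Preferred: weight = 48.2/731.2 = 0.0659; cost = 7%.
Bank debt: weight = 317/731.2 = 0.4335; after-tax cost = 6.44% × (1 − 25%) = 4.8300%.
WACC = 0.5005 × 8.5000% + 0.0659 × 7.0000% + 0.4335 × 4.8300% = 6.8101%.

6.81%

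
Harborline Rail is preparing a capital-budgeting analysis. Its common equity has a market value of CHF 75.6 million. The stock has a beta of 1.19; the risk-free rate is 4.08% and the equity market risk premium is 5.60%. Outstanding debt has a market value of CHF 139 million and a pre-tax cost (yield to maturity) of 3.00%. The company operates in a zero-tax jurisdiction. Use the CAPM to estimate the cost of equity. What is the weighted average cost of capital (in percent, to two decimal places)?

5.73%

Cost of equity via CAPM: Re = 4.08% + 1.19 × 5.6% = 10.7440%.
Total capital V = 75.6 + 139 = 214.6.
Equity: weight = 75.6/214.6 = 0.3523; cost = 10.744%.
Debt: weight = 139/214.6 = 0.6477; after-tax cost = 3% × (1 − 0%) = 3.0000%.
WACC = 0.3523 × 10.7440% + 0.6477 × 3.0000% = 5.7281%.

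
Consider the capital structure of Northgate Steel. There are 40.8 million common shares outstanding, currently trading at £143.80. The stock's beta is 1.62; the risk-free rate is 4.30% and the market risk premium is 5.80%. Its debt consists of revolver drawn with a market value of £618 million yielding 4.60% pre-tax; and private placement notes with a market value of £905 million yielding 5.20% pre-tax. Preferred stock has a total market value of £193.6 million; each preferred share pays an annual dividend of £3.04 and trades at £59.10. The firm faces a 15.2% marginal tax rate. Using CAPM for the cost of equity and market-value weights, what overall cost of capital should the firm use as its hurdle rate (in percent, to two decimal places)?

11.57%

Cost of equity via CAPM: Re = 4.3% + 1.62 × 5.8% = 13.6960%.
Cost of preferred: Rp = 3.04 / 59.1 = 5.1438%.
Market value of equity E = 143.8 × 40.8m = 5867.04m.
Total capital V = 5867.04 + 193.6 + 618 + 905 = 7583.64.
Equity: weight = 5867.04/7583.64 = 0.7736; cost = 13.696%.
Preferred: weight = 193.6/7583.64 = 0.0255; cost = 5.1438%.
Revolver drawn: weight = 618/7583.64 = 0.0815; after-tax cost = 4.6% × (1 − 15.2%) = 3.9008%.
Private placement notes: weight = 905/7583.64 = 0.1193; after-tax cost = 5.2% × (1 − 15.2%) = 4.4096%.
WACC = 0.7736 × 13.6960% + 0.0255 × 5.1438% + 0.0815 × 3.9008% + 0.1193 × 4.4096% = 11.5713%.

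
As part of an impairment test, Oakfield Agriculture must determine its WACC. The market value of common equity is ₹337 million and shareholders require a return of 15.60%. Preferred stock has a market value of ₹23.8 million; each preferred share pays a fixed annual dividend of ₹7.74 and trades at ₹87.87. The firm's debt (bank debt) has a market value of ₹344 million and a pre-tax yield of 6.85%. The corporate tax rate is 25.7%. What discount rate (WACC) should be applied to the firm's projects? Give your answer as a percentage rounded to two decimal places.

Cost of preferred: Rp = 7.74 / 87.87 = 8.8085%.
Total capital V = 337 + 23.8 + 344 = 704.8.
Equity: weight = 337/704.8 = 0.4781; cost = 15.6%.
Preferred: weight = 23.8/704.8 = 0.0338; cost = 8.8085%.
Bank debt: weight = 344/704.8 = 0.4881; after-tax cost = 6.85% × (1 − 25.7%) = 5.0896%.
WACC = 0.4781 × 15.6000% + 0.0338 × 8.8085% + 0.4881 × 5.0896% = 10.2407%.

10.24%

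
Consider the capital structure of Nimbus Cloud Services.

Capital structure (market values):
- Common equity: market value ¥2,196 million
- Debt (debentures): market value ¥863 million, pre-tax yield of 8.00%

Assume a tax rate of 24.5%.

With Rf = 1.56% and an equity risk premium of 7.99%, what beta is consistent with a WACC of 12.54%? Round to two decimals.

1.69

Total capital V = 2196 + 863 = 3059.
Equity weight = 2196/3059 = 0.7179.
Debentures weight = 863/3059 = 0.2821.
Debt contribution = 0.2821 × 8% × (1 − 24.5%) = 1.7040%.
Required equity contribution = 12.54% − 1.7040% = 10.8360%  ⇒  Re = 15.0944%.
CAPM: 15.0944% = 1.56% + β × 7.99%  ⇒  β = 1.6939.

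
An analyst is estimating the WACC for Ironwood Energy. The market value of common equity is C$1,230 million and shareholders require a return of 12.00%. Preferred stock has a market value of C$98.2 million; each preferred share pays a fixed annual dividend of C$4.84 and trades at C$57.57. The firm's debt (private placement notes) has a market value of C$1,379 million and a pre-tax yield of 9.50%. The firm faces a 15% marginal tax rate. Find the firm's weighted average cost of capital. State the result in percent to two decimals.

Cost of preferred: Rp = 4.84 / 57.57 = 8.4072%.
Total capital V = 1230 + 98.2 + 1379 = 2707.2.
Equity: weight = 1230/2707.2 = 0.4543; cost = 12%.
Preferred: weight = 98.2/2707.2 = 0.0363; cost = 8.4072%.
Private placement notes: weight = 1379/2707.2 = 0.5094; after-tax cost = 9.5% × (1 − 15%) = 8.0750%.
WACC = 0.4543 × 12.0000% + 0.0363 × 8.4072% + 0.5094 × 8.0750% = 9.8704%.

9.87%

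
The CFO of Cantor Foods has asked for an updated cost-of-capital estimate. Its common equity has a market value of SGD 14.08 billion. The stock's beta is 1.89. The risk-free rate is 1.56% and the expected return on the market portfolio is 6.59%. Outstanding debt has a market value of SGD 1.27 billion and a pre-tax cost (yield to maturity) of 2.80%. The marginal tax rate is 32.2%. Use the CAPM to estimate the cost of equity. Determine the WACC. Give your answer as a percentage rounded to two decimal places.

Market risk premium = 6.59% − 1.56% = 5.03%.
Cost of equity via CAPM: Re = 1.56% + 1.89 × 5.03% = 11.0667%.
Total capital V = 14.08 + 1.27 = 15.35.
Equity: weight = 14.08/15.35 = 0.9173; cost = 11.0667%.
Debt: weight = 1.27/15.35 = 0.0827; after-tax cost = 2.8% × (1 − 32.2%) = 1.8984%.
WACC = 0.9173 × 11.0667% + 0.0827 × 1.8984% = 10.3082%.

10.31%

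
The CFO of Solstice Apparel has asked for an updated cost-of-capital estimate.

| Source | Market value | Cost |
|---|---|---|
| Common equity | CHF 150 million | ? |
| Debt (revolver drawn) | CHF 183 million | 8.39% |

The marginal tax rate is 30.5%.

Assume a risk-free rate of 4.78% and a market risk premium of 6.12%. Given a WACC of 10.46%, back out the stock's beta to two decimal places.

Total capital V = 150 + 183 = 333.
Equity weight = 150/333 = 0.4505.
Revolver drawn weight = 183/333 = 0.5495.
Debt contribution = 0.5495 × 8.39% × (1 − 30.5%) = 3.2045%.
Required equity contribution = 10.46% − 3.2045% = 7.2555%  ⇒  Re = 16.1073%.
CAPM: 16.1073% = 4.78% + β × 6.12%  ⇒  β = 1.8509.

1.85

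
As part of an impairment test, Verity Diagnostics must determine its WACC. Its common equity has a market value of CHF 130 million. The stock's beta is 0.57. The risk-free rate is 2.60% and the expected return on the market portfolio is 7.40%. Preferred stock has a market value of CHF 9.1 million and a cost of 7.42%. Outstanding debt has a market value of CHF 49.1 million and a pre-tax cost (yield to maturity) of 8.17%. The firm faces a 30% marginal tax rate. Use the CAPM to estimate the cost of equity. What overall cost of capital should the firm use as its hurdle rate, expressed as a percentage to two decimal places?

5.54%

Market risk premium = 7.4% − 2.6% = 4.8%.
Cost of equity via CAPM: Re = 2.6% + 0.57 × 4.8% = 5.3360%.
Total capital V = 130 + 9.1 + 49.1 = 188.2.
Equity: weight = 130/188.2 = 0.6908; cost = 5.336%.
Preferred: weight = 9.1/188.2 = 0.0484; cost = 7.42%.
Debt: weight = 49.1/188.2 = 0.2609; after-tax cost = 8.17% × (1 − 30%) = 5.7190%.
WACC = 0.6908 × 5.3360% + 0.0484 × 7.4200% + 0.2609 × 5.7190% = 5.5367%.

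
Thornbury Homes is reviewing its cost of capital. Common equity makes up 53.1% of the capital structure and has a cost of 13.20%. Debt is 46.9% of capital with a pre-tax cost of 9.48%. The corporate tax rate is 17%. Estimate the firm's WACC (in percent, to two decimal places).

After-tax cost of debt = 9.48% × (1 − 17%) = 7.8684%.
WACC = 0.531 × 13.2000% + 0.469 × 7.8684% = 10.6995%.

10.70%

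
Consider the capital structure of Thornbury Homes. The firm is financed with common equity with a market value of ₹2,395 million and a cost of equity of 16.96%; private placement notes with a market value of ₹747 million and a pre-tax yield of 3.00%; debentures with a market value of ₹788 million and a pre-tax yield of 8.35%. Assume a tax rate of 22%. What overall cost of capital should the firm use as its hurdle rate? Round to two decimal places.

12.09%

Total capital V = 2395 + 747 + 788 = 3930.
Equity: weight = 2395/3930 = 0.6094; cost = 16.96%.
Private placement notes: weight = 747/3930 = 0.1901; after-tax cost = 3% × (1 − 22%) = 2.3400%.
Debentures: weight = 788/3930 = 0.2005; after-tax cost = 8.35% × (1 − 22%) = 6.5130%.
WACC = 0.6094 × 16.9600% + 0.1901 × 2.3400% + 0.2005 × 6.5130% = 12.0864%.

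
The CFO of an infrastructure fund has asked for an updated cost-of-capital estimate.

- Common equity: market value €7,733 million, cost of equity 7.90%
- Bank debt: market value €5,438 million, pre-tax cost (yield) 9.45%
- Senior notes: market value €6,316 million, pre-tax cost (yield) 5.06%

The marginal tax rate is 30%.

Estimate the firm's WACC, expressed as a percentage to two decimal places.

Total capital V = 7733 + 5438 + 6316 = 19487.
Equity: weight = 7733/19487 = 0.3968; cost = 7.9%.
Bank debt: weight = 5438/19487 = 0.2791; after-tax cost = 9.45% × (1 − 30%) = 6.6150%.
Senior notes: weight = 6316/19487 = 0.3241; after-tax cost = 5.06% × (1 − 30%) = 3.5420%.
WACC = 0.3968 × 7.9000% + 0.2791 × 6.6150% + 0.3241 × 3.5420% = 6.1289%.

6.13%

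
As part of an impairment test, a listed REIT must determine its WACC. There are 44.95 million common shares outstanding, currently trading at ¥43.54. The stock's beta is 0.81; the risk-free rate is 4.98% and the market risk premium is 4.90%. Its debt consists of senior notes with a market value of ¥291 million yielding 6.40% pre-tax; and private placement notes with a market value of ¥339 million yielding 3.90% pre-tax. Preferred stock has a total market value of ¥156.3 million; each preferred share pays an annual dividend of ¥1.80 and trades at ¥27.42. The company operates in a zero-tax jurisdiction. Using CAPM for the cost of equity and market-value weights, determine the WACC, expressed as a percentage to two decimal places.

Cost of equity via CAPM: Re = 4.98% + 0.81 × 4.9% = 8.9490%.
Cost of preferred: Rp = 1.8 / 27.42 = 6.5646%.
Market value of equity E = 43.54 × 44.95m = 1957.123m.
Total capital V = 1957.123 + 156.3 + 291 + 339 = 2743.423.
Equity: weight = 1957.123/2743.423 = 0.7134; cost = 8.949%.
Preferred: weight = 156.3/2743.423 = 0.0570; cost = 6.5646%.
Senior notes: weight = 291/2743.423 = 0.1061; after-tax cost = 6.4% × (1 − 0%) = 6.4000%.
Private placement notes: weight = 339/2743.423 = 0.1236; after-tax cost = 3.9% × (1 − 0%) = 3.9000%.
WACC = 0.7134 × 8.9490% + 0.0570 × 6.5646% + 0.1061 × 6.4000% + 0.1236 × 3.9000% = 7.9189%.

7.92%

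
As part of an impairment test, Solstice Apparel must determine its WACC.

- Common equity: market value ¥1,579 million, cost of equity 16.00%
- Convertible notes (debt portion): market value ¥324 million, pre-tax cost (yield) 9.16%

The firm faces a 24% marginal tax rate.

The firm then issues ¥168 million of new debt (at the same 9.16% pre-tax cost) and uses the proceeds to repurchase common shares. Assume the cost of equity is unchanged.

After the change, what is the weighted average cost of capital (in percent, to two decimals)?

13.66%

After the change:
Total capital V = 1411 + 492 = 1903.
Equity: weight = 1411/1903 = 0.7415; cost = 16%.
Convertible notes (debt portion): weight = 492/1903 = 0.2585; after-tax cost = 9.16% × (1 − 24%) = 6.9616%.
WACC = 0.7415 × 16.0000% + 0.2585 × 6.9616% = 13.6632%.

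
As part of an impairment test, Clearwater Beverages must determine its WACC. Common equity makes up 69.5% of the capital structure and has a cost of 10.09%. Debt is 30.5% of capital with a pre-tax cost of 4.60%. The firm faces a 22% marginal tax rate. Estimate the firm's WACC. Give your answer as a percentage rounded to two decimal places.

After-tax cost of debt = 4.6% × (1 − 22%) = 3.5880%.
WACC = 0.695 × 10.0900% + 0.305 × 3.5880% = 8.1069%.

8.11%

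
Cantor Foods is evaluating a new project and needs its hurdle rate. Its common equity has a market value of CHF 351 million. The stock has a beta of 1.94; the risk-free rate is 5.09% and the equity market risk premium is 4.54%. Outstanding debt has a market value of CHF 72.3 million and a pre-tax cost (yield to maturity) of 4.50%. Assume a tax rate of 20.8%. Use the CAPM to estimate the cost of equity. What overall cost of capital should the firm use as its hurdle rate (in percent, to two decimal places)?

12.13%

Cost of equity via CAPM: Re = 5.09% + 1.94 × 4.54% = 13.8976%.
Total capital V = 351 + 72.3 = 423.3.
Equity: weight = 351/423.3 = 0.8292; cost = 13.8976%.
Debt: weight = 72.3/423.3 = 0.1708; after-tax cost = 4.5% × (1 − 20.8%) = 3.5640%.
WACC = 0.8292 × 13.8976% + 0.1708 × 3.5640% = 12.1326%.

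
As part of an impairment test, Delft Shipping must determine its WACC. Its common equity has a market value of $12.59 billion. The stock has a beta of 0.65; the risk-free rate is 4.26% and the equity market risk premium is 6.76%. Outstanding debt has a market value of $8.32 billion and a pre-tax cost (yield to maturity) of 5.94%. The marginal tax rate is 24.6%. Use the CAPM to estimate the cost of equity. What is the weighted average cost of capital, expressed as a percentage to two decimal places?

Cost of equity via CAPM: Re = 4.26% + 0.65 × 6.76% = 8.6540%.
Total capital V = 12.59 + 8.32 = 20.91.
Equity: weight = 12.59/20.91 = 0.6021; cost = 8.654%.
Debt: weight = 8.32/20.91 = 0.3979; after-tax cost = 5.94% × (1 − 24.6%) = 4.4788%.
WACC = 0.6021 × 8.6540% + 0.3979 × 4.4788% = 6.9927%.

6.99%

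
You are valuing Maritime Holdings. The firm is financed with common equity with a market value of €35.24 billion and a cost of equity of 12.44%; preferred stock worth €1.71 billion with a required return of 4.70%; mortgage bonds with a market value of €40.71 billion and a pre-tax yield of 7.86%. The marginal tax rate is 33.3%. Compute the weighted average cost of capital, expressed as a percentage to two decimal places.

Total capital V = 35.24 + 1.71 + 40.71 = 77.66.
Equity: weight = 35.24/77.66 = 0.4538; cost = 12.44%.
Preferred: weight = 1.71/77.66 = 0.0220; cost = 4.7%.
Mortgage bonds: weight = 40.71/77.66 = 0.5242; after-tax cost = 7.86% × (1 − 33.3%) = 5.2426%.
WACC = 0.4538 × 12.4400% + 0.0220 × 4.7000% + 0.5242 × 5.2426% = 8.4966%.

8.50%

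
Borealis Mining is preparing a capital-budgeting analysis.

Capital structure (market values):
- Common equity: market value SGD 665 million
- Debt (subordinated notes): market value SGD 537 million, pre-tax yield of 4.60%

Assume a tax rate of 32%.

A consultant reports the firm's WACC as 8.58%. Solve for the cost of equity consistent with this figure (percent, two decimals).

Total capital V = 665 + 537 = 1202.
Equity weight = 665/1202 = 0.5532.
Subordinated notes weight = 537/1202 = 0.4468.
Debt contribution = 0.4468 × 4.6% × (1 − 32%) = 1.3975%.
Required equity contribution = 8.58% − 1.3975% = 7.1825%.
Re = 7.1825% / 0.5532 = 12.9826%.

12.98%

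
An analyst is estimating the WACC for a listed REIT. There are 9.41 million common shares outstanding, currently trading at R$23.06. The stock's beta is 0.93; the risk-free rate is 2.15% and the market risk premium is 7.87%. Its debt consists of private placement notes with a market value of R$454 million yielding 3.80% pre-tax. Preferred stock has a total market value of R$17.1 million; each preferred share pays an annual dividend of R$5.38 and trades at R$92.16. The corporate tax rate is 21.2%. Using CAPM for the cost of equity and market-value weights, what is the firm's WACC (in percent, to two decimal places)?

5.11%

Cost of equity via CAPM: Re = 2.15% + 0.93 × 7.87% = 9.4691%.
Cost of preferred: Rp = 5.38 / 92.16 = 5.8377%.
Market value of equity E = 23.06 × 9.41m = 216.9946m.
Total capital V = 216.9946 + 17.1 + 454 = 688.0946.
Equity: weight = 216.9946/688.0946 = 0.3154; cost = 9.4691%.
Preferred: weight = 17.1/688.0946 = 0.0249; cost = 5.8377%.
Private placement notes: weight = 454/688.0946 = 0.6598; after-tax cost = 3.8% × (1 − 21.2%) = 2.9944%.
WACC = 0.3154 × 9.4691% + 0.0249 × 5.8377% + 0.6598 × 2.9944% = 5.1069%.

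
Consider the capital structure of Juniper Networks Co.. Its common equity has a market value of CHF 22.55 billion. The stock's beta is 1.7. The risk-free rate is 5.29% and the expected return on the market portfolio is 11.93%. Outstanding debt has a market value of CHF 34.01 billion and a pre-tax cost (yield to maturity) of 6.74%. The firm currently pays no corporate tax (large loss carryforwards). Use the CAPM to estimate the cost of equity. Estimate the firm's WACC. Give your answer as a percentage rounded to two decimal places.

10.66%

Market risk premium = 11.93% − 5.29% = 6.64%.
Cost of equity via CAPM: Re = 5.29% + 1.7 × 6.64% = 16.5780%.
Total capital V = 22.55 + 34.01 = 56.56.
Equity: weight = 22.55/56.56 = 0.3987; cost = 16.578%.
Debt: weight = 34.01/56.56 = 0.6013; after-tax cost = 6.74% × (1 − 0%) = 6.7400%.
WACC = 0.3987 × 16.5780% + 0.6013 × 6.7400% = 10.6623%.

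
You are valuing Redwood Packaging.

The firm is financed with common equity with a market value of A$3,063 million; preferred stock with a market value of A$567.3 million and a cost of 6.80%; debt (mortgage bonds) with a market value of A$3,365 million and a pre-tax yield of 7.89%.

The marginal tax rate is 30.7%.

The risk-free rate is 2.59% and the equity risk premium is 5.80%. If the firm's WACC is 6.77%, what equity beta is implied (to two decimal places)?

Total capital V = 3063 + 567.3 + 3365 = 6995.3.
Equity weight = 3063/6995.3 = 0.4379.
Preferred weight = 567.3/6995.3 = 0.0811.
Mortgage bonds weight = 3365/6995.3 = 0.4810.
Debt contribution = 0.4810 × 7.89% × (1 − 30.7%) = 2.6302%.
Preferred contribution = 0.0811 × 6.8% = 0.5515%.
Required equity contribution = 6.77% − 3.1817% = 3.5883%  ⇒  Re = 8.1951%.
CAPM: 8.1951% = 2.59% + β × 5.8%  ⇒  β = 0.9664.

0.97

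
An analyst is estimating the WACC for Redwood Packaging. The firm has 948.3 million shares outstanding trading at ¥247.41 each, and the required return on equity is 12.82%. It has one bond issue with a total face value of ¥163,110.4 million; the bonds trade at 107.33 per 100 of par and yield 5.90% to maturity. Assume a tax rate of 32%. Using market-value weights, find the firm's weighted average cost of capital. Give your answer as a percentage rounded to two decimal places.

9.06%

Market value of equity E = 247.41 × 948.3m = 234618.903m. Market value of debt D = 163110.4m × 107.33/100 = 175066.39232m.
Total capital V = 234618.903 + 175066.39232 = 409685.29532.
Equity: weight = 234618.903/409685.29532 = 0.5727; cost = 12.82%.
Bonds outstanding: weight = 175066.39232/409685.29532 = 0.4273; after-tax cost = 5.9% × (1 − 32%) = 4.0120%.
WACC = 0.5727 × 12.8200% + 0.4273 × 4.0120% = 9.0562%.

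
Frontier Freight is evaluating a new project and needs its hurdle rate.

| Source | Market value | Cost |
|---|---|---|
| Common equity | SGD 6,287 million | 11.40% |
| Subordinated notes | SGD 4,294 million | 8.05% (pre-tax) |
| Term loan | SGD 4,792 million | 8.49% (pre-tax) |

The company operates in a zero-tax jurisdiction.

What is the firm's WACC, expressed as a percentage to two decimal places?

9.56%

Total capital V = 6287 + 4294 + 4792 = 15373.
Equity: weight = 6287/15373 = 0.4090; cost = 11.4%.
Subordinated notes: weight = 4294/15373 = 0.2793; after-tax cost = 8.05% × (1 − 0%) = 8.0500%.
Term loan: weight = 4792/15373 = 0.3117; after-tax cost = 8.49% × (1 − 0%) = 8.4900%.
WACC = 0.4090 × 11.4000% + 0.2793 × 8.0500% + 0.3117 × 8.4900% = 9.5572%.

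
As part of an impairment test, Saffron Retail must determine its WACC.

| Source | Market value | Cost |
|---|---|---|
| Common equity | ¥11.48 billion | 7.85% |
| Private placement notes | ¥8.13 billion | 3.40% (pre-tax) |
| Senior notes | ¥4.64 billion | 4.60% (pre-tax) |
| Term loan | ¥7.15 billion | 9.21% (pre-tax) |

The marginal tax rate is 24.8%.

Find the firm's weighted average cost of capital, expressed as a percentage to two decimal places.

5.62%

Total capital V = 11.48 + 8.13 + 4.64 + 7.15 = 31.4.
Equity: weight = 11.48/31.4 = 0.3656; cost = 7.85%.
Private placement notes: weight = 8.13/31.4 = 0.2589; after-tax cost = 3.4% × (1 − 24.8%) = 2.5568%.
Senior notes: weight = 4.64/31.4 = 0.1478; after-tax cost = 4.6% × (1 − 24.8%) = 3.4592%.
Term loan: weight = 7.15/31.4 = 0.2277; after-tax cost = 9.21% × (1 − 24.8%) = 6.9259%.
WACC = 0.3656 × 7.8500% + 0.2589 × 2.5568% + 0.1478 × 3.4592% + 0.2277 × 6.9259% = 5.6202%.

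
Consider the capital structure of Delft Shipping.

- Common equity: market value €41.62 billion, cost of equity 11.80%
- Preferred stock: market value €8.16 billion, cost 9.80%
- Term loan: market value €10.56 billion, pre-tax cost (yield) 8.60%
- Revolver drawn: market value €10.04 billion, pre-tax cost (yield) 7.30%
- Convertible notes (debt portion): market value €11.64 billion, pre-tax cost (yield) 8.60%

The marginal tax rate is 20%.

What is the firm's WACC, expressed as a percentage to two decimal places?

9.54%

Total capital V = 41.62 + 8.16 + 10.56 + 10.04 + 11.64 = 82.02.
Equity: weight = 41.62/82.02 = 0.5074; cost = 11.8%.
Preferred: weight = 8.16/82.02 = 0.0995; cost = 9.8%.
Term loan: weight = 10.56/82.02 = 0.1287; after-tax cost = 8.6% × (1 − 20%) = 6.8800%.
Revolver drawn: weight = 10.04/82.02 = 0.1224; after-tax cost = 7.3% × (1 − 20%) = 5.8400%.
Convertible notes (debt portion): weight = 11.64/82.02 = 0.1419; after-tax cost = 8.6% × (1 − 20%) = 6.8800%.
WACC = 0.5074 × 11.8000% + 0.0995 × 9.8000% + 0.1287 × 6.8800% + 0.1224 × 5.8400% + 0.1419 × 6.8800% = 9.5398%.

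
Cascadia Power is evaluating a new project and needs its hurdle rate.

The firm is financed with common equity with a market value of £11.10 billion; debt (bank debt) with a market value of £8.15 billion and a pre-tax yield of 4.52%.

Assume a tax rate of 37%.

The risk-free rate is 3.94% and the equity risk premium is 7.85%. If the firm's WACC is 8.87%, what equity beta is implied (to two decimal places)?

1.19

Total capital V = 11.1 + 8.15 = 19.25.
Equity weight = 11.1/19.25 = 0.5766.
Bank debt weight = 8.15/19.25 = 0.4234.
Debt contribution = 0.4234 × 4.52% × (1 − 37%) = 1.2056%.
Required equity contribution = 8.87% − 1.2056% = 7.6644%  ⇒  Re = 13.2919%.
CAPM: 13.2919% = 3.94% + β × 7.85%  ⇒  β = 1.1913.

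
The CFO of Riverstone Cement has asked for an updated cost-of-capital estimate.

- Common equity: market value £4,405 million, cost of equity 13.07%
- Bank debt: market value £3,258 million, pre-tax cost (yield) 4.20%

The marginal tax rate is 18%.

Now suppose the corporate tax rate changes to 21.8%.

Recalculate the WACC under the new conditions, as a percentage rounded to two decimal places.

8.91%

After the change:
Total capital V = 4405 + 3258 = 7663.
Equity: weight = 4405/7663 = 0.5748; cost = 13.07%.
Bank debt: weight = 3258/7663 = 0.4252; after-tax cost = 4.2% × (1 − 21.8%) = 3.2844%.
WACC = 0.5748 × 13.0700% + 0.4252 × 3.2844% = 8.9096%.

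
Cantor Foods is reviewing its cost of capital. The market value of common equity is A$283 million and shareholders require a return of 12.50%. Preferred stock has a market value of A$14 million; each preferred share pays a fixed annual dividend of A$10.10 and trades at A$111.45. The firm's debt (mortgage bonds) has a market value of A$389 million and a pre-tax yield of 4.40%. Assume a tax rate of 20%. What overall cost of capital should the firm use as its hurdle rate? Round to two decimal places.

Cost of preferred: Rp = 10.1 / 111.45 = 9.0624%.
Total capital V = 283 + 14 + 389 = 686.
Equity: weight = 283/686 = 0.4125; cost = 12.5%.
Preferred: weight = 14/686 = 0.0204; cost = 9.0624%.
Mortgage bonds: weight = 389/686 = 0.5671; after-tax cost = 4.4% × (1 − 20%) = 3.5200%.
WACC = 0.4125 × 12.5000% + 0.0204 × 9.0624% + 0.5671 × 3.5200% = 7.3377%.

7.34%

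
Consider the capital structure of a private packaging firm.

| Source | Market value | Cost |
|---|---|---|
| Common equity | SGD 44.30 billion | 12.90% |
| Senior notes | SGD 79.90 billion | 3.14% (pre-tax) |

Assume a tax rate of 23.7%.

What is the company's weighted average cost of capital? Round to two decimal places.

Total capital V = 44.3 + 79.9 = 124.2.
Equity: weight = 44.3/124.2 = 0.3567; cost = 12.9%.
Senior notes: weight = 79.9/124.2 = 0.6433; after-tax cost = 3.14% × (1 − 23.7%) = 2.3958%.
WACC = 0.3567 × 12.9000% + 0.6433 × 2.3958% = 6.1425%.

6.14%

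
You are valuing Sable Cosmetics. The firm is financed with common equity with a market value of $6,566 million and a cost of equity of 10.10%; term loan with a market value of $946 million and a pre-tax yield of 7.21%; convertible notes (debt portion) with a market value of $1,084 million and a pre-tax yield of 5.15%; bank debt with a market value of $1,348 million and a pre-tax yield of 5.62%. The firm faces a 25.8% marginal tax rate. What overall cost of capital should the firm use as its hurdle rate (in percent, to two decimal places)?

Total capital V = 6566 + 946 + 1084 + 1348 = 9944.
Equity: weight = 6566/9944 = 0.6603; cost = 10.1%.
Term loan: weight = 946/9944 = 0.0951; after-tax cost = 7.21% × (1 − 25.8%) = 5.3498%.
Convertible notes (debt portion): weight = 1084/9944 = 0.1090; after-tax cost = 5.15% × (1 − 25.8%) = 3.8213%.
Bank debt: weight = 1348/9944 = 0.1356; after-tax cost = 5.62% × (1 − 25.8%) = 4.1700%.
WACC = 0.6603 × 10.1000% + 0.0951 × 5.3498% + 0.1090 × 3.8213% + 0.1356 × 4.1700% = 8.1598%.

8.16%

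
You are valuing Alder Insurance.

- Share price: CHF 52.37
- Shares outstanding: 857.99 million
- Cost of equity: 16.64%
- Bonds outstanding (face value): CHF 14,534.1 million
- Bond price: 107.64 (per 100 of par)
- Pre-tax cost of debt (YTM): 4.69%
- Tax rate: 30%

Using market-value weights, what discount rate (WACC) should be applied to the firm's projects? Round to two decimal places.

Market value of equity E = 52.37 × 857.99m = 44932.9363m. Market value of debt D = 14534.1m × 107.64/100 = 15644.50524m.
Total capital V = 44932.9363 + 15644.50524 = 60577.44154.
Equity: weight = 44932.9363/60577.44154 = 0.7417; cost = 16.64%.
Bonds outstanding: weight = 15644.50524/60577.44154 = 0.2583; after-tax cost = 4.69% × (1 − 30%) = 3.2830%.
WACC = 0.7417 × 16.6400% + 0.2583 × 3.2830% = 13.1905%.

13.19%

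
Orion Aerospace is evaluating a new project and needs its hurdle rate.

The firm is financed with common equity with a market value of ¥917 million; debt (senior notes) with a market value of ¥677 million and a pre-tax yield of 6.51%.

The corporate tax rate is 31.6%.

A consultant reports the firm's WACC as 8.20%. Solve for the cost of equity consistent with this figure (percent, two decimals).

Total capital V = 917 + 677 = 1594.
Equity weight = 917/1594 = 0.5753.
Senior notes weight = 677/1594 = 0.4247.
Debt contribution = 0.4247 × 6.51% × (1 − 31.6%) = 1.8912%.
Required equity contribution = 8.2% − 1.8912% = 6.3088%.
Re = 6.3088% / 0.5753 = 10.9664%.

10.97%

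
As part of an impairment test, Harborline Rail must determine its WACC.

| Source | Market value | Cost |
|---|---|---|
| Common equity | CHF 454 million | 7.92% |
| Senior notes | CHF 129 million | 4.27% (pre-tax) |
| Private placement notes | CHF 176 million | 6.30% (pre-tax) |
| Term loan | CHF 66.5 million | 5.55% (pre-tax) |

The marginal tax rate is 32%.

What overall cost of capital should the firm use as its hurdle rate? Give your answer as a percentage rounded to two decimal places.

6.03%

Total capital V = 454 + 129 + 176 + 66.5 = 825.5.
Equity: weight = 454/825.5 = 0.5500; cost = 7.92%.
Senior notes: weight = 129/825.5 = 0.1563; after-tax cost = 4.27% × (1 − 32%) = 2.9036%.
Private placement notes: weight = 176/825.5 = 0.2132; after-tax cost = 6.3% × (1 − 32%) = 4.2840%.
Term loan: weight = 66.5/825.5 = 0.0806; after-tax cost = 5.55% × (1 − 32%) = 3.7740%.
WACC = 0.5500 × 7.9200% + 0.1563 × 2.9036% + 0.2132 × 4.2840% + 0.0806 × 3.7740% = 6.0269%.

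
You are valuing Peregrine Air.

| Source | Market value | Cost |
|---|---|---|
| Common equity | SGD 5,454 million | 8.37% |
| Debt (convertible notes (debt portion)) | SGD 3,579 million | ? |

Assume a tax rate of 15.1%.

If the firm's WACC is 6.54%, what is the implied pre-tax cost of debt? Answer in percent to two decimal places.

4.42%

Total capital V = 5454 + 3579 = 9033.
Equity weight = 5454/9033 = 0.6038.
Convertible notes (debt portion) weight = 3579/9033 = 0.3962.
Equity contribution = 0.6038 × 8.37% = 5.0537%.
Remaining for debt = 6.54% − 5.0537% = 1.4863%.
Rd × (1 − 15.1%) × 0.3962 = 1.4863%  ⇒  Rd = 4.4185%.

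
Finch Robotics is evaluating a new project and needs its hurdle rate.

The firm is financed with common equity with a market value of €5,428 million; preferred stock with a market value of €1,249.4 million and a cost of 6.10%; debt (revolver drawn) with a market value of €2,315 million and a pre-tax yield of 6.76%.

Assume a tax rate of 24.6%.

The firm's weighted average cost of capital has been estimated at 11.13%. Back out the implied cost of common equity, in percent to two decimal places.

Total capital V = 5428 + 1249.4 + 2315 = 8992.4.
Equity weight = 5428/8992.4 = 0.6036.
Preferred weight = 1249.4/8992.4 = 0.1389.
Revolver drawn weight = 2315/8992.4 = 0.2574.
Debt contribution = 0.2574 × 6.76% × (1 − 24.6%) = 1.3122%.
Preferred contribution = 0.1389 × 6.1% = 0.8475%.
Required equity contribution = 11.13% − 2.1597% = 8.9703%.
Re = 8.9703% / 0.6036 = 14.8608%.

14.86%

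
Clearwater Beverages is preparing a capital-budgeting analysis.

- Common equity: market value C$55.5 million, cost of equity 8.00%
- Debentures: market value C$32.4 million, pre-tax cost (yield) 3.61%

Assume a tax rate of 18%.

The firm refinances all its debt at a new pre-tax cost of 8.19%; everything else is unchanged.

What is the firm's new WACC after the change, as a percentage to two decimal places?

7.53%

After the change:
Total capital V = 55.5 + 32.4 = 87.9.
Equity: weight = 55.5/87.9 = 0.6314; cost = 8%.
Debentures: weight = 32.4/87.9 = 0.3686; after-tax cost = 8.19% × (1 − 18%) = 6.7158%.
WACC = 0.6314 × 8.0000% + 0.3686 × 6.7158% = 7.5266%.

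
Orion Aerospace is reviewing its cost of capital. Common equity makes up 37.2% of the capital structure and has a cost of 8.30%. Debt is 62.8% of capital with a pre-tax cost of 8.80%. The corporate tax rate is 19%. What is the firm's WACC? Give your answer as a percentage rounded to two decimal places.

After-tax cost of debt = 8.8% × (1 − 19%) = 7.1280%.
WACC = 0.372 × 8.3000% + 0.628 × 7.1280% = 7.5640%.

7.56%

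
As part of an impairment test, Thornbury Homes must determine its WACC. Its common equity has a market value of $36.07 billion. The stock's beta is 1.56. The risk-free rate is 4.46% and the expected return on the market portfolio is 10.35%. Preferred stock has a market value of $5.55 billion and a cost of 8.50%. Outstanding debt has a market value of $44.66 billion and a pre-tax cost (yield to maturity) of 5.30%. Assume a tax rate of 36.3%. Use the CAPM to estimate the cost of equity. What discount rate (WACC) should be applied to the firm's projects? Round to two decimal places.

Market risk premium = 10.35% − 4.46% = 5.89%.
Cost of equity via CAPM: Re = 4.46% + 1.56 × 5.89% = 13.6484%.
Total capital V = 36.07 + 5.55 + 44.66 = 86.28.
Equity: weight = 36.07/86.28 = 0.4181; cost = 13.6484%.
Preferred: weight = 5.55/86.28 = 0.0643; cost = 8.5%.
Debt: weight = 44.66/86.28 = 0.5176; after-tax cost = 5.3% × (1 − 36.3%) = 3.3761%.
WACC = 0.4181 × 13.6484% + 0.0643 × 8.5000% + 0.5176 × 3.3761% = 8.0001%.

8.00%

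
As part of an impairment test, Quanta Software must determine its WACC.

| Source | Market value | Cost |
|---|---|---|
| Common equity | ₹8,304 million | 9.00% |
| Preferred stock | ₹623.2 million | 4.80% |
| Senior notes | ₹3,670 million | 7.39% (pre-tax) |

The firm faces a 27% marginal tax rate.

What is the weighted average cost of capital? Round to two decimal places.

Total capital V = 8304 + 623.2 + 3670 = 12597.2.
Equity: weight = 8304/12597.2 = 0.6592; cost = 9%.
Preferred: weight = 623.2/12597.2 = 0.0495; cost = 4.8%.
Senior notes: weight = 3670/12597.2 = 0.2913; after-tax cost = 7.39% × (1 − 27%) = 5.3947%.
WACC = 0.6592 × 9.0000% + 0.0495 × 4.8000% + 0.2913 × 5.3947% = 7.7419%.

7.74%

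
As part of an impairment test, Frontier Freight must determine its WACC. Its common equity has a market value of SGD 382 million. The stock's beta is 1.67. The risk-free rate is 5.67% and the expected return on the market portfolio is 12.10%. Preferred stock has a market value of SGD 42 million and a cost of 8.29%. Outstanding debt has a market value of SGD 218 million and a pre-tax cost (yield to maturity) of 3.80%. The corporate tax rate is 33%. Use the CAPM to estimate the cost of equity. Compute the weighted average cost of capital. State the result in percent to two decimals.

11.17%

Market risk premium = 12.1% − 5.67% = 6.43%.
Cost of equity via CAPM: Re = 5.67% + 1.67 × 6.43% = 16.4081%.
Total capital V = 382 + 42 + 218 = 642.
Equity: weight = 382/642 = 0.5950; cost = 16.4081%.
Preferred: weight = 42/642 = 0.0654; cost = 8.29%.
Debt: weight = 218/642 = 0.3396; after-tax cost = 3.8% × (1 − 33%) = 2.5460%.
WACC = 0.5950 × 16.4081% + 0.0654 × 8.2900% + 0.3396 × 2.5460% = 11.1699%.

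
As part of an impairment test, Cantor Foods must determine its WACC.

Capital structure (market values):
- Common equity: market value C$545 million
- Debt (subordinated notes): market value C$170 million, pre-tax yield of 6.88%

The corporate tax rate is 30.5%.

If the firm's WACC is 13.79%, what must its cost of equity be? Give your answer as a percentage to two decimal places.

Total capital V = 545 + 170 = 715.
Equity weight = 545/715 = 0.7622.
Subordinated notes weight = 170/715 = 0.2378.
Debt contribution = 0.2378 × 6.88% × (1 − 30.5%) = 1.1369%.
Required equity contribution = 13.79% − 1.1369% = 12.6531%.
Re = 12.6531% / 0.7622 = 16.6000%.

16.60%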